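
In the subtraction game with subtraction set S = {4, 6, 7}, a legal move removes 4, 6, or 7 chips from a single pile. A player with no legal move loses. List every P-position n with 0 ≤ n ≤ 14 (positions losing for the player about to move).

n :  0  1  2  3  4  5  6  7  8  9 10 11 12 13 14
G :  0  0  0  0  1  1  1  1  2  2  2  0  0  0  0
P-positions are exactly the n with G(n) = 0.

0, 1, 2, 3, 11, 12, 13, 14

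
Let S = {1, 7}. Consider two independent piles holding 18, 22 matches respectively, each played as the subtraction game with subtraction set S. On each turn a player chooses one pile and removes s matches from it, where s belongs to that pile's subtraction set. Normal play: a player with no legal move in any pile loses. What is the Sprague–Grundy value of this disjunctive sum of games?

0

All piles use S = {1, 7}:
G(0) = 0
G(1) = mex{0} = 1
G(2) = mex{1} = 0
G(3) = mex{0} = 1
G(4) = mex{1} = 0
G(5) = mex{0} = 1
G(6) = mex{1} = 0
G(7) = mex{0,0} = 1
G(8) = mex{1,1} = 0
G(9) = mex{0,0} = 1
G(10) = mex{1,1} = 0
G(11) = mex{0,0} = 1
G(12) = mex{1,1} = 0
G(13) = mex{0,0} = 1
G(14) = mex{1,1} = 0
G(15) = mex{0,0} = 1
G(16) = mex{1,1} = 0
G(17) = mex{0,0} = 1
G(18) = mex{1,1} = 0
G(19) = mex{0,0} = 1
G(20) = mex{1,1} = 0
G(21) = mex{0,0} = 1
G(22) = mex{1,1} = 0
Pile A: G(18) = 0.
Pile B: G(22) = 0.
Combined Grundy value = 0 ⊕ 0 = 0.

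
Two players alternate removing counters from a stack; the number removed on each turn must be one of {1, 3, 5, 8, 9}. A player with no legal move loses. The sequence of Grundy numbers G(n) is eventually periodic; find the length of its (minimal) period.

16

n :  0  1  2  3  4  5  6  7  8  9 10 11 12 13 14 15 16 17 18 19 20 21 22 23 24 25 26 27 28 29 30 31 32 33
G :  0  1  0  1  0  1  0  1  2  3  2  3  2  3  2  3  0  1  0  1  0  1  0  1  2  3  2  3  2  3  2  3  0  1
G(n+16) = G(n) holds for n = 0,…,8 (a full window of length max(S) = 9), so the sequence is purely periodic with period 16.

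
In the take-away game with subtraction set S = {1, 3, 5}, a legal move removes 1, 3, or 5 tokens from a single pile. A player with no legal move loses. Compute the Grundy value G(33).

n :  0  1  2  3  4  5  6  7  8  9 10 11 12 13 14 15 16 17 18 19 20 21 22 23 24 25 26 27 28 29 30 31 32 33
G :  0  1  0  1  0  1  0  1  0  1  0  1  0  1  0  1  0  1  0  1  0  1  0  1  0  1  0  1  0  1  0  1  0  1

1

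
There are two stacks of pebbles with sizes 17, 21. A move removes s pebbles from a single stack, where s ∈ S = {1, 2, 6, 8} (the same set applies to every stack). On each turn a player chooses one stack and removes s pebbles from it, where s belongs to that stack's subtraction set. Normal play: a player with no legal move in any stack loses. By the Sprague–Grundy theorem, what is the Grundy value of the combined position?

All stacks use S = {1, 2, 6, 8}:
n :  0  1  2  3  4  5  6  7  8  9 10 11 12 13 14 15 16 17 18 19 20 21
G :  0  1  2  0  1  2  3  0  1  2  0  1  2  3  0  1  2  0  1  2  3  0
Stack A: G(17) = 0.
Stack B: G(21) = 0.
Combined Grundy value = 0 ⊕ 0 = 0.

0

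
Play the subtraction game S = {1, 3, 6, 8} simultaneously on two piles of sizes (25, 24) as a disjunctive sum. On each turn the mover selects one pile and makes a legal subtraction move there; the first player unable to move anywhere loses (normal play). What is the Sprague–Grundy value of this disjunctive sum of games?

1

All piles use S = {1, 3, 6, 8}:
n :  0  1  2  3  4  5  6  7  8  9 10 11 12 13 14 15 16 17 18 19 20 21 22 23 24 25
G :  0  1  0  1  0  1  2  3  2  0  1  0  1  0  1  2  3  2  0  1  0  1  0  1  2  3
Pile A: G(25) = 3.
Pile B: G(24) = 2.
Combined Grundy value = 3 ⊕ 2 = 1.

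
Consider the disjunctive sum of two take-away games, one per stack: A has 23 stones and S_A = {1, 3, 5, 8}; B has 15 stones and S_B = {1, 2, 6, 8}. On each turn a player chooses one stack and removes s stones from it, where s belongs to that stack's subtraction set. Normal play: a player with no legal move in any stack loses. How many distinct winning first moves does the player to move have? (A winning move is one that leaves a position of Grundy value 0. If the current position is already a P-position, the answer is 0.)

3

Stack A, S = {1, 3, 5, 8}:
n :  0  1  2  3  4  5  6  7  8  9 10 11 12 13 14 15 16 17 18 19 20 21 22 23
G :  0  1  0  1  0  1  0  1  2  3  2  3  2  0  1  0  1  0  1  0  1  2  3  2
G_A(23) = 2.
Stack B, S = {1, 2, 6, 8}:
G(0) = 0
G(1) = mex{0} = 1
G(2) = mex{1,0} = 2
G(3) = mex{2,1} = 0
G(4) = mex{0,2} = 1
G(5) = mex{1,0} = 2
G(6) = mex{2,1,0} = 3
G(7) = mex{3,2,1} = 0
G(8) = mex{0,3,2,0} = 1
G(9) = mex{1,0,0,1} = 2
G(10) = mex{2,1,1,2} = 0
G(11) = mex{0,2,2,0} = 1
G(12) = mex{1,0,3,1} = 2
G(13) = mex{2,1,0,2} = 3
G(14) = mex{3,2,1,3} = 0
G(15) = mex{0,3,2,0} = 1
G_B(15) = 1.
Combined Grundy value = 2 ⊕ 1 = 3.
A winning move leaves total XOR = 0, i.e. changes one component's Grundy value g to g ⊕ X where X is the current total.
Stack A: need g' = 2⊕3 = 1. Options: 23−1→G=3, 23−3→G=1, 23−5→G=1, 23−8→G=0. Hits: 2.
Stack B: need g' = 1⊕3 = 2. Options: 15−1→G=0, 15−2→G=3, 15−6→G=2, 15−8→G=0. Hits: 1.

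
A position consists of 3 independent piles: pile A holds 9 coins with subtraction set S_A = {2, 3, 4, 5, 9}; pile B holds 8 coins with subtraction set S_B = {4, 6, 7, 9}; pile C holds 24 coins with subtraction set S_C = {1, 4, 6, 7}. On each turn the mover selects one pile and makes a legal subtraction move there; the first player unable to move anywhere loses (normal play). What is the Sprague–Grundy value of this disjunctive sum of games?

2

Pile A, S = {2, 3, 4, 5, 9}:
n : 0 1 2 3 4 5 6 7 8 9
G : 0 0 1 1 2 2 3 0 0 1
G_A(9) = 1.
Pile B, S = {4, 6, 7, 9}:
n : 0 1 2 3 4 5 6 7 8
G : 0 0 0 0 1 1 1 1 2
G_B(8) = 2.
Pile C, S = {1, 4, 6, 7}:
n :  0  1  2  3  4  5  6  7  8  9 10 11 12 13 14 15 16 17 18 19 20 21 22 23 24
G :  0  1  0  1  2  0  1  2  3  2  0  1  2  0  1  0  1  2  0  1  2  3  2  0  1
G_C(24) = 1.
Combined Grundy value = 1 ⊕ 2 ⊕ 1 = 2.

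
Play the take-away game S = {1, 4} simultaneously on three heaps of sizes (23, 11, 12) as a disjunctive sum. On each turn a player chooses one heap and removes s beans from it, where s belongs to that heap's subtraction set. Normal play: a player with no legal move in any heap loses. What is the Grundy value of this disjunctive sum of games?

0

All heaps use S = {1, 4}:
n :  0  1  2  3  4  5  6  7  8  9 10 11 12 13 14 15 16 17 18 19 20 21 22 23
G :  0  1  0  1  2  0  1  0  1  2  0  1  0  1  2  0  1  0  1  2  0  1  0  1
Heap A: G(23) = 1.
Heap B: G(11) = 1.
Heap C: G(12) = 0.
Combined Grundy value = 1 ⊕ 1 ⊕ 0 = 0.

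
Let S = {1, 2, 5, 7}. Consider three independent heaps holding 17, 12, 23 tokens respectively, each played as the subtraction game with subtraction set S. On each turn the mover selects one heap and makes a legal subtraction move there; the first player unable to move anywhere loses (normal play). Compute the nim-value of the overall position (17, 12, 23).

All heaps use S = {1, 2, 5, 7}:
n :  0  1  2  3  4  5  6  7  8  9 10 11 12 13 14 15 16 17 18 19 20 21 22 23
G :  0  1  2  0  1  2  0  1  2  0  1  2  0  1  2  0  1  2  0  1  2  0  1  2
Heap A: G(17) = 2.
Heap B: G(12) = 0.
Heap C: G(23) = 2.
Combined Grundy value = 2 ⊕ 0 ⊕ 2 = 0.

0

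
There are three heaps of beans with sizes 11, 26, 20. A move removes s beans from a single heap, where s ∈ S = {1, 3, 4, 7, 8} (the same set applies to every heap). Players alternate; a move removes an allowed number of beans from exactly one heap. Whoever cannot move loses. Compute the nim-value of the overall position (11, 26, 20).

7

All heaps use S = {1, 3, 4, 7, 8}:
n :  0  1  2  3  4  5  6  7  8  9 10 11 12 13 14 15 16 17 18 19 20 21 22 23 24 25 26
G :  0  1  0  1  2  3  2  3  4  5  4  0  1  0  1  2  3  2  3  4  5  4  0  1  0  1  2
Heap A: G(11) = 0.
Heap B: G(26) = 2.
Heap C: G(20) = 5.
Combined Grundy value = 0 ⊕ 2 ⊕ 5 = 7.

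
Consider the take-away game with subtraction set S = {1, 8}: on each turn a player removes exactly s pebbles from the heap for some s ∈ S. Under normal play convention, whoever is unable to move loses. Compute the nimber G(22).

0

n :  0  1  2  3  4  5  6  7  8  9 10 11 12 13 14 15 16 17 18 19 20 21 22
G :  0  1  0  1  0  1  0  1  2  0  1  0  1  0  1  0  1  2  0  1  0  1  0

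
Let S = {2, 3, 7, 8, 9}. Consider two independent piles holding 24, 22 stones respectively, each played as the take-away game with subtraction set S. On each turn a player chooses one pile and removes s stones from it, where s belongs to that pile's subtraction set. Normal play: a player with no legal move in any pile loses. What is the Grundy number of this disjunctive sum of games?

1

All piles use S = {2, 3, 7, 8, 9}:
n :  0  1  2  3  4  5  6  7  8  9 10 11 12 13 14 15 16 17 18 19 20 21 22 23 24
G :  0  0  1  1  2  0  0  1  1  2  2  0  3  1  2  2  0  0  1  1  2  0  0  1  1
Pile A: G(24) = 1.
Pile B: G(22) = 0.
Combined Grundy value = 1 ⊕ 0 = 1.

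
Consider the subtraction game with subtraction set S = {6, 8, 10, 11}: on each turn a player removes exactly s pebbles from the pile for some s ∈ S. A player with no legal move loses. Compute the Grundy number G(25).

G(0) = 0
G(1) = mex{} = 0
G(2) = mex{} = 0
G(3) = mex{} = 0
G(4) = mex{} = 0
G(5) = mex{} = 0
G(6) = mex{0} = 1
G(7) = mex{0} = 1
G(8) = mex{0,0} = 1
G(9) = mex{0,0} = 1
G(10) = mex{0,0,0} = 1
G(11) = mex{0,0,0,0} = 1
G(12) = mex{1,0,0,0} = 2
G(13) = mex{1,0,0,0} = 2
G(14) = mex{1,1,0,0} = 2
G(15) = mex{1,1,0,0} = 2
G(16) = mex{1,1,1,0} = 2
G(17) = mex{1,1,1,1} = 0
G(18) = mex{2,1,1,1} = 0
G(19) = mex{2,1,1,1} = 0
G(20) = mex{2,2,1,1} = 0
G(21) = mex{2,2,1,1} = 0
G(22) = mex{2,2,2,1} = 0
G(23) = mex{0,2,2,2} = 1
G(24) = mex{0,2,2,2} = 1
G(25) = mex{0,0,2,2} = 1

1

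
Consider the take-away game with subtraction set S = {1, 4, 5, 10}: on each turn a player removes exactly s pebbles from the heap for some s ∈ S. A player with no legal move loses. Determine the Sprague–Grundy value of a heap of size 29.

0

G(0) = 0
G(1) = mex{0} = 1
G(2) = mex{1} = 0
G(3) = mex{0} = 1
G(4) = mex{1,0} = 2
G(5) = mex{2,1,0} = 3
G(6) = mex{3,0,1} = 2
G(7) = mex{2,1,0} = 3
G(8) = mex{3,2,1} = 0
G(9) = mex{0,3,2} = 1
G(10) = mex{1,2,3,0} = 4
G(11) = mex{4,3,2,1} = 0
G(12) = mex{0,0,3,0} = 1
G(13) = mex{1,1,0,1} = 2
G(14) = mex{2,4,1,2} = 0
G(15) = mex{0,0,4,3} = 1
G(16) = mex{1,1,0,2} = 3
G(17) = mex{3,2,1,3} = 0
G(18) = mex{0,0,2,0} = 1
G(19) = mex{1,1,0,1} = 2
G(20) = mex{2,3,1,4} = 0
G(21) = mex{0,0,3,0} = 1
G(22) = mex{1,1,0,1} = 2
G(23) = mex{2,2,1,2} = 0
G(24) = mex{0,0,2,0} = 1
G(25) = mex{1,1,0,1} = 2
G(26) = mex{2,2,1,3} = 0
G(27) = mex{0,0,2,0} = 1
G(28) = mex{1,1,0,1} = 2
G(29) = mex{2,2,1,2} = 0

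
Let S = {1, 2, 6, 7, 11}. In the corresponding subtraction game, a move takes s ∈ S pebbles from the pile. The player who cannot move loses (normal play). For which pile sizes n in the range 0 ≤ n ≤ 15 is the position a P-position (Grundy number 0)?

n :  0  1  2  3  4  5  6  7  8  9 10 11 12 13 14 15
G :  0  1  2  0  1  2  3  4  0  1  2  3  0  1  2  3
P-positions are exactly the n with G(n) = 0.

0, 3, 8, 12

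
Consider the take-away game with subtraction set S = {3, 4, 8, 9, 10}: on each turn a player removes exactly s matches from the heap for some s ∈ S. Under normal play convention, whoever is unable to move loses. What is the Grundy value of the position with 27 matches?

2

n :  0  1  2  3  4  5  6  7  8  9 10 11 12 13 14 15 16 17 18 19 20 21 22 23 24 25 26 27
G :  0  0  0  1  1  1  2  0  2  3  1  3  4  0  0  5  1  1  4  0  0  2  1  1  3  0  0  2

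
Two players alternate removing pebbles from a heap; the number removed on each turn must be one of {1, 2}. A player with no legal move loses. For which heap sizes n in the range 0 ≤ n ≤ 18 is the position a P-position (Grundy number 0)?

n :  0  1  2  3  4  5  6  7  8  9 10 11 12 13 14 15 16 17 18
G :  0  1  2  0  1  2  0  1  2  0  1  2  0  1  2  0  1  2  0
P-positions are exactly the n with G(n) = 0.

0, 3, 6, 9, 12, 15, 18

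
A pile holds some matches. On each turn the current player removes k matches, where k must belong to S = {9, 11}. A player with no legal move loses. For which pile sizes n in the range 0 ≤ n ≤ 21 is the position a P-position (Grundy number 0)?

n :  0  1  2  3  4  5  6  7  8  9 10 11 12 13 14 15 16 17 18 19 20 21
G :  0  0  0  0  0  0  0  0  0  1  1  1  1  1  1  1  1  1  2  2  0  0
P-positions are exactly the n with G(n) = 0.

0, 1, 2, 3, 4, 5, 6, 7, 8, 20, 21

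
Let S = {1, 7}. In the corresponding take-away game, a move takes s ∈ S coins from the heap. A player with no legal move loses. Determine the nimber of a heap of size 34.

0

G(0) = 0
G(1) = mex{0} = 1
G(2) = mex{1} = 0
G(3) = mex{0} = 1
G(4) = mex{1} = 0
G(5) = mex{0} = 1
G(6) = mex{1} = 0
G(7) = mex{0,0} = 1
G(8) = mex{1,1} = 0
G(9) = mex{0,0} = 1
G(10) = mex{1,1} = 0
G(11) = mex{0,0} = 1
G(12) = mex{1,1} = 0
G(13) = mex{0,0} = 1
G(14) = mex{1,1} = 0
G(15) = mex{0,0} = 1
G(16) = mex{1,1} = 0
G(17) = mex{0,0} = 1
G(18) = mex{1,1} = 0
G(19) = mex{0,0} = 1
G(20) = mex{1,1} = 0
G(21) = mex{0,0} = 1
G(22) = mex{1,1} = 0
G(23) = mex{0,0} = 1
G(24) = mex{1,1} = 0
G(25) = mex{0,0} = 1
G(26) = mex{1,1} = 0
G(27) = mex{0,0} = 1
G(28) = mex{1,1} = 0
G(29) = mex{0,0} = 1
G(30) = mex{1,1} = 0
G(31) = mex{0,0} = 1
G(32) = mex{1,1} = 0
G(33) = mex{0,0} = 1
G(34) = mex{1,1} = 0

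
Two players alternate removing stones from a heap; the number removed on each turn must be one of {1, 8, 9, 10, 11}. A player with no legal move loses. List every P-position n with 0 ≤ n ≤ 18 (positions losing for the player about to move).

0, 2, 4, 6, 18

n :  0  1  2  3  4  5  6  7  8  9 10 11 12 13 14 15 16 17 18
G :  0  1  0  1  0  1  0  1  2  3  2  3  2  3  2  3  4  5  0
P-positions are exactly the n with G(n) = 0.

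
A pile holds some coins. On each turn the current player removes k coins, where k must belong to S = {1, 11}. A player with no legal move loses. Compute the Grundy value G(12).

n :  0  1  2  3  4  5  6  7  8  9 10 11 12
G :  0  1  0  1  0  1  0  1  0  1  0  1  0

0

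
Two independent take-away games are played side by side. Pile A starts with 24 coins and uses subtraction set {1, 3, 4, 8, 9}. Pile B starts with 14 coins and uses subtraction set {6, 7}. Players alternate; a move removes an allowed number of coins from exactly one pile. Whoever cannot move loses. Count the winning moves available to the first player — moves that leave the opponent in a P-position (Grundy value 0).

0

Pile A, S = {1, 3, 4, 8, 9}:
G(0) = 0
G(1) = mex{0} = 1
G(2) = mex{1} = 0
G(3) = mex{0,0} = 1
G(4) = mex{1,1,0} = 2
G(5) = mex{2,0,1} = 3
G(6) = mex{3,1,0} = 2
G(7) = mex{2,2,1} = 0
G(8) = mex{0,3,2,0} = 1
G(9) = mex{1,2,3,1,0} = 4
G(10) = mex{4,0,2,0,1} = 3
G(11) = mex{3,1,0,1,0} = 2
G(12) = mex{2,4,1,2,1} = 0
G(13) = mex{0,3,4,3,2} = 1
G(14) = mex{1,2,3,2,3} = 0
G(15) = mex{0,0,2,0,2} = 1
G(16) = mex{1,1,0,1,0} = 2
G(17) = mex{2,0,1,4,1} = 3
G(18) = mex{3,1,0,3,4} = 2
G(19) = mex{2,2,1,2,3} = 0
G(20) = mex{0,3,2,0,2} = 1
G(21) = mex{1,2,3,1,0} = 4
G(22) = mex{4,0,2,0,1} = 3
G(23) = mex{3,1,0,1,0} = 2
G(24) = mex{2,4,1,2,1} = 0
G_A(24) = 0.
Pile B, S = {6, 7}:
G(0) = 0
G(1) = mex{} = 0
G(2) = mex{} = 0
G(3) = mex{} = 0
G(4) = mex{} = 0
G(5) = mex{} = 0
G(6) = mex{0} = 1
G(7) = mex{0,0} = 1
G(8) = mex{0,0} = 1
G(9) = mex{0,0} = 1
G(10) = mex{0,0} = 1
G(11) = mex{0,0} = 1
G(12) = mex{1,0} = 2
G(13) = mex{1,1} = 0
G(14) = mex{1,1} = 0
G_B(14) = 0.
Combined Grundy value = 0 ⊕ 0 = 0.
A winning move leaves total XOR = 0, i.e. changes one component's Grundy value g to g ⊕ X where X is the current total.
Pile A: target g' = 0⊕0 = 0, but every legal move changes the Grundy value (mex property), so 0 moves.
Pile B: target g' = 0⊕0 = 0, but every legal move changes the Grundy value (mex property), so 0 moves.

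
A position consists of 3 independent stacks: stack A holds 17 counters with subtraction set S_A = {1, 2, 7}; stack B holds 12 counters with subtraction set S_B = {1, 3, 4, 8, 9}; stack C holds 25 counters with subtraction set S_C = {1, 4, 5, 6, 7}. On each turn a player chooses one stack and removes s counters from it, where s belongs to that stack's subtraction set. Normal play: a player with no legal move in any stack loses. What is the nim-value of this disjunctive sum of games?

Stack A, S = {1, 2, 7}:
G(0) = 0
G(1) = mex{0} = 1
G(2) = mex{1,0} = 2
G(3) = mex{2,1} = 0
G(4) = mex{0,2} = 1
G(5) = mex{1,0} = 2
G(6) = mex{2,1} = 0
G(7) = mex{0,2,0} = 1
G(8) = mex{1,0,1} = 2
G(9) = mex{2,1,2} = 0
G(10) = mex{0,2,0} = 1
G(11) = mex{1,0,1} = 2
G(12) = mex{2,1,2} = 0
G(13) = mex{0,2,0} = 1
G(14) = mex{1,0,1} = 2
G(15) = mex{2,1,2} = 0
G(16) = mex{0,2,0} = 1
G(17) = mex{1,0,1} = 2
G_A(17) = 2.
Stack B, S = {1, 3, 4, 8, 9}:
G(0) = 0
G(1) = mex{0} = 1
G(2) = mex{1} = 0
G(3) = mex{0,0} = 1
G(4) = mex{1,1,0} = 2
G(5) = mex{2,0,1} = 3
G(6) = mex{3,1,0} = 2
G(7) = mex{2,2,1} = 0
G(8) = mex{0,3,2,0} = 1
G(9) = mex{1,2,3,1,0} = 4
G(10) = mex{4,0,2,0,1} = 3
G(11) = mex{3,1,0,1,0} = 2
G(12) = mex{2,4,1,2,1} = 0
G_B(12) = 0.
Stack C, S = {1, 4, 5, 6, 7}:
G(0) = 0
G(1) = mex{0} = 1
G(2) = mex{1} = 0
G(3) = mex{0} = 1
G(4) = mex{1,0} = 2
G(5) = mex{2,1,0} = 3
G(6) = mex{3,0,1,0} = 2
G(7) = mex{2,1,0,1,0} = 3
G(8) = mex{3,2,1,0,1} = 4
G(9) = mex{4,3,2,1,0} = 5
G(10) = mex{5,2,3,2,1} = 0
G(11) = mex{0,3,2,3,2} = 1
G(12) = mex{1,4,3,2,3} = 0
G(13) = mex{0,5,4,3,2} = 1
G(14) = mex{1,0,5,4,3} = 2
G(15) = mex{2,1,0,5,4} = 3
G(16) = mex{3,0,1,0,5} = 2
G(17) = mex{2,1,0,1,0} = 3
G(18) = mex{3,2,1,0,1} = 4
G(19) = mex{4,3,2,1,0} = 5
G(20) = mex{5,2,3,2,1} = 0
G(21) = mex{0,3,2,3,2} = 1
G(22) = mex{1,4,3,2,3} = 0
G(23) = mex{0,5,4,3,2} = 1
G(24) = mex{1,0,5,4,3} = 2
G(25) = mex{2,1,0,5,4} = 3
G_C(25) = 3.
Combined Grundy value = 2 ⊕ 0 ⊕ 3 = 1.

1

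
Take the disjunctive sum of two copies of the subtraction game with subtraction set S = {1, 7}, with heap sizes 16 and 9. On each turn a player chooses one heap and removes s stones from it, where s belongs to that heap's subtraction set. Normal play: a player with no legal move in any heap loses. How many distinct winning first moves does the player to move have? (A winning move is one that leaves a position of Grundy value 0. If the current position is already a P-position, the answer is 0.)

4

All heaps use S = {1, 7}:
n :  0  1  2  3  4  5  6  7  8  9 10 11 12 13 14 15 16
G :  0  1  0  1  0  1  0  1  0  1  0  1  0  1  0  1  0
Heap A: G(16) = 0.
Heap B: G(9) = 1.
Combined Grundy value = 0 ⊕ 1 = 1.
A winning move leaves total XOR = 0, i.e. changes one component's Grundy value g to g ⊕ X where X is the current total.
Heap A: need g' = 0⊕1 = 1. Options: 16−1→G=1, 16−7→G=1. Hits: 2.
Heap B: need g' = 1⊕1 = 0. Options: 9−1→G=0, 9−7→G=0. Hits: 2.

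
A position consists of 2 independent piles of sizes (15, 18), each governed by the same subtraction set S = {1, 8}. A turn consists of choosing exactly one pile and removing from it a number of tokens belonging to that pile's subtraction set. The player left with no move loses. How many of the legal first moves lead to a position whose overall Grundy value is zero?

All piles use S = {1, 8}:
G(0) = 0
G(1) = mex{0} = 1
G(2) = mex{1} = 0
G(3) = mex{0} = 1
G(4) = mex{1} = 0
G(5) = mex{0} = 1
G(6) = mex{1} = 0
G(7) = mex{0} = 1
G(8) = mex{1,0} = 2
G(9) = mex{2,1} = 0
G(10) = mex{0,0} = 1
G(11) = mex{1,1} = 0
G(12) = mex{0,0} = 1
G(13) = mex{1,1} = 0
G(14) = mex{0,0} = 1
G(15) = mex{1,1} = 0
G(16) = mex{0,2} = 1
G(17) = mex{1,0} = 2
G(18) = mex{2,1} = 0
Pile A: G(15) = 0.
Pile B: G(18) = 0.
Combined Grundy value = 0 ⊕ 0 = 0.
A winning move leaves total XOR = 0, i.e. changes one component's Grundy value g to g ⊕ X where X is the current total.
Pile A: target g' = 0⊕0 = 0, but every legal move changes the Grundy value (mex property), so 0 moves.
Pile B: target g' = 0⊕0 = 0, but every legal move changes the Grundy value (mex property), so 0 moves.

0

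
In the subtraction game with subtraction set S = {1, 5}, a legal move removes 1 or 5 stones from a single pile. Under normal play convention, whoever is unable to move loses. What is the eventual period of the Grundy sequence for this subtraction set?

2

G(0) = 0
G(1) = mex{0} = 1
G(2) = mex{1} = 0
G(3) = mex{0} = 1
G(4) = mex{1} = 0
G(5) = mex{0,0} = 1
G(6) = mex{1,1} = 0
G(7) = mex{0,0} = 1
G(8) = mex{1,1} = 0
G(9) = mex{0,0} = 1
G(10) = mex{1,1} = 0
G(11) = mex{0,0} = 1
G(12) = mex{1,1} = 0
G(13) = mex{0,0} = 1
G(14) = mex{1,1} = 0
G(n+2) = G(n) holds for n = 0,…,4 (a full window of length max(S) = 5), so the sequence is purely periodic with period 2.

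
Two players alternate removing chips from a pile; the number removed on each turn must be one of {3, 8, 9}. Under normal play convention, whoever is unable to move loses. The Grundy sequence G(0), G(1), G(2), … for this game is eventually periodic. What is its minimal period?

n :  0  1  2  3  4  5  6  7  8  9 10 11 12 13 14 15 16 17 18 19 20 21 22 23 24 25 26 27 28 29 30 31 32 33 34 35
G :  0  0  0  1  1  1  0  0  2  1  1  3  0  0  2  1  1  0  0  0  1  1  1  0  0  2  1  1  3  0  0  2  1  1  0  0
G(n+17) = G(n) holds for n = 0,…,8 (a full window of length max(S) = 9), so the sequence is purely periodic with period 17.

17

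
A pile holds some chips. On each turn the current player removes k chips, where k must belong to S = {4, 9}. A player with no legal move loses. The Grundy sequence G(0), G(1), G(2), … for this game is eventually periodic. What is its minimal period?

13

G(0) = 0
G(1) = mex{} = 0
G(2) = mex{} = 0
G(3) = mex{} = 0
G(4) = mex{0} = 1
G(5) = mex{0} = 1
G(6) = mex{0} = 1
G(7) = mex{0} = 1
G(8) = mex{1} = 0
G(9) = mex{1,0} = 2
G(10) = mex{1,0} = 2
G(11) = mex{1,0} = 2
G(12) = mex{0,0} = 1
G(13) = mex{2,1} = 0
G(14) = mex{2,1} = 0
G(15) = mex{2,1} = 0
G(16) = mex{1,1} = 0
G(17) = mex{0,0} = 1
G(18) = mex{0,2} = 1
G(19) = mex{0,2} = 1
G(20) = mex{0,2} = 1
G(21) = mex{1,1} = 0
G(22) = mex{1,0} = 2
G(23) = mex{1,0} = 2
G(24) = mex{1,0} = 2
G(25) = mex{0,0} = 1
G(26) = mex{2,1} = 0
G(27) = mex{2,1} = 0
G(n+13) = G(n) holds for n = 0,…,8 (a full window of length max(S) = 9), so the sequence is purely periodic with period 13.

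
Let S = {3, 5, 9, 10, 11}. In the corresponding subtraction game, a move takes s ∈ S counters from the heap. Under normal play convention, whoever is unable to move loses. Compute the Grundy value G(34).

G(0) = 0
G(1) = mex{} = 0
G(2) = mex{} = 0
G(3) = mex{0} = 1
G(4) = mex{0} = 1
G(5) = mex{0,0} = 1
G(6) = mex{1,0} = 2
G(7) = mex{1,0} = 2
G(8) = mex{1,1} = 0
G(9) = mex{2,1,0} = 3
G(10) = mex{2,1,0,0} = 3
G(11) = mex{0,2,0,0,0} = 1
G(12) = mex{3,2,1,0,0} = 4
G(13) = mex{3,0,1,1,0} = 2
G(14) = mex{1,3,1,1,1} = 0
G(15) = mex{4,3,2,1,1} = 0
G(16) = mex{2,1,2,2,1} = 0
G(17) = mex{0,4,0,2,2} = 1
G(18) = mex{0,2,3,0,2} = 1
G(19) = mex{0,0,3,3,0} = 1
G(20) = mex{1,0,1,3,3} = 2
G(21) = mex{1,0,4,1,3} = 2
G(22) = mex{1,1,2,4,1} = 0
G(23) = mex{2,1,0,2,4} = 3
G(24) = mex{2,1,0,0,2} = 3
G(25) = mex{0,2,0,0,0} = 1
G(26) = mex{3,2,1,0,0} = 4
G(27) = mex{3,0,1,1,0} = 2
G(28) = mex{1,3,1,1,1} = 0
G(29) = mex{4,3,2,1,1} = 0
G(30) = mex{2,1,2,2,1} = 0
G(31) = mex{0,4,0,2,2} = 1
G(32) = mex{0,2,3,0,2} = 1
G(33) = mex{0,0,3,3,0} = 1
G(34) = mex{1,0,1,3,3} = 2

2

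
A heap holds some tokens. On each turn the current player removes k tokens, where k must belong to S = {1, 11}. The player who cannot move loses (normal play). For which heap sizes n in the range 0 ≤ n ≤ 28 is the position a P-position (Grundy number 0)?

n :  0  1  2  3  4  5  6  7  8  9 10 11 12 13 14 15 16 17 18 19 20 21 22 23 24 25 26 27 28
G :  0  1  0  1  0  1  0  1  0  1  0  1  0  1  0  1  0  1  0  1  0  1  0  1  0  1  0  1  0
P-positions are exactly the n with G(n) = 0.

0, 2, 4, 6, 8, 10, 12, 14, 16, 18, 20, 22, 24, 26, 28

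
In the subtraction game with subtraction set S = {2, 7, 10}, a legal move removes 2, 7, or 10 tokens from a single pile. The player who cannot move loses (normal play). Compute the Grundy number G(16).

G(0) = 0
G(1) = mex{} = 0
G(2) = mex{0} = 1
G(3) = mex{0} = 1
G(4) = mex{1} = 0
G(5) = mex{1} = 0
G(6) = mex{0} = 1
G(7) = mex{0,0} = 1
G(8) = mex{1,0} = 2
G(9) = mex{1,1} = 0
G(10) = mex{2,1,0} = 3
G(11) = mex{0,0,0} = 1
G(12) = mex{3,0,1} = 2
G(13) = mex{1,1,1} = 0
G(14) = mex{2,1,0} = 3
G(15) = mex{0,2,0} = 1
G(16) = mex{3,0,1} = 2

2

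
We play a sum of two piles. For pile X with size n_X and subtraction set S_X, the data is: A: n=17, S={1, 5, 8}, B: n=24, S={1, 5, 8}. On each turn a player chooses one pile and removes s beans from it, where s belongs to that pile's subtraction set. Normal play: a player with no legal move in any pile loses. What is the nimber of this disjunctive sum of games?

3

Pile A, S = {1, 5, 8}:
G(0) = 0
G(1) = mex{0} = 1
G(2) = mex{1} = 0
G(3) = mex{0} = 1
G(4) = mex{1} = 0
G(5) = mex{0,0} = 1
G(6) = mex{1,1} = 0
G(7) = mex{0,0} = 1
G(8) = mex{1,1,0} = 2
G(9) = mex{2,0,1} = 3
G(10) = mex{3,1,0} = 2
G(11) = mex{2,0,1} = 3
G(12) = mex{3,1,0} = 2
G(13) = mex{2,2,1} = 0
G(14) = mex{0,3,0} = 1
G(15) = mex{1,2,1} = 0
G(16) = mex{0,3,2} = 1
G(17) = mex{1,2,3} = 0
G_A(17) = 0.
Pile B, S = {1, 5, 8}:
n :  0  1  2  3  4  5  6  7  8  9 10 11 12 13 14 15 16 17 18 19 20 21 22 23 24
G :  0  1  0  1  0  1  0  1  2  3  2  3  2  0  1  0  1  0  1  0  1  2  3  2  3
G_B(24) = 3.
Combined Grundy value = 0 ⊕ 3 = 3.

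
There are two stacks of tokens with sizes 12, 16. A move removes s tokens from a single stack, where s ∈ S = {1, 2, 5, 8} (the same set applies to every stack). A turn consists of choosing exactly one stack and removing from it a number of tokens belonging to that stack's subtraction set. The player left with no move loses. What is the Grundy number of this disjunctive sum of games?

All stacks use S = {1, 2, 5, 8}:
n :  0  1  2  3  4  5  6  7  8  9 10 11 12 13 14 15 16
G :  0  1  2  0  1  2  0  1  2  0  1  2  0  1  2  0  1
Stack A: G(12) = 0.
Stack B: G(16) = 1.
Combined Grundy value = 0 ⊕ 1 = 1.

1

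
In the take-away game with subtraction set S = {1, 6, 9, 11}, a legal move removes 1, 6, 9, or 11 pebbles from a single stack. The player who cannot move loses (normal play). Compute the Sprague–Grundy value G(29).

0

G(0) = 0
G(1) = mex{0} = 1
G(2) = mex{1} = 0
G(3) = mex{0} = 1
G(4) = mex{1} = 0
G(5) = mex{0} = 1
G(6) = mex{1,0} = 2
G(7) = mex{2,1} = 0
G(8) = mex{0,0} = 1
G(9) = mex{1,1,0} = 2
G(10) = mex{2,0,1} = 3
G(11) = mex{3,1,0,0} = 2
G(12) = mex{2,2,1,1} = 0
G(13) = mex{0,0,0,0} = 1
G(14) = mex{1,1,1,1} = 0
G(15) = mex{0,2,2,0} = 1
G(16) = mex{1,3,0,1} = 2
G(17) = mex{2,2,1,2} = 0
G(18) = mex{0,0,2,0} = 1
G(19) = mex{1,1,3,1} = 0
G(20) = mex{0,0,2,2} = 1
G(21) = mex{1,1,0,3} = 2
G(22) = mex{2,2,1,2} = 0
G(23) = mex{0,0,0,0} = 1
G(24) = mex{1,1,1,1} = 0
G(25) = mex{0,0,2,0} = 1
G(26) = mex{1,1,0,1} = 2
G(27) = mex{2,2,1,2} = 0
G(28) = mex{0,0,0,0} = 1
G(29) = mex{1,1,1,1} = 0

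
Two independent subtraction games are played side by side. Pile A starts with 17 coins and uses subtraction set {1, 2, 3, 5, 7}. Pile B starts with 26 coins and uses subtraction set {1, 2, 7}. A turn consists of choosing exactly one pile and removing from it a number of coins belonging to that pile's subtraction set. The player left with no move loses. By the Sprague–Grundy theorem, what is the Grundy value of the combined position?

Pile A, S = {1, 2, 3, 5, 7}:
G(0) = 0
G(1) = mex{0} = 1
G(2) = mex{1,0} = 2
G(3) = mex{2,1,0} = 3
G(4) = mex{3,2,1} = 0
G(5) = mex{0,3,2,0} = 1
G(6) = mex{1,0,3,1} = 2
G(7) = mex{2,1,0,2,0} = 3
G(8) = mex{3,2,1,3,1} = 0
G(9) = mex{0,3,2,0,2} = 1
G(10) = mex{1,0,3,1,3} = 2
G(11) = mex{2,1,0,2,0} = 3
G(12) = mex{3,2,1,3,1} = 0
G(13) = mex{0,3,2,0,2} = 1
G(14) = mex{1,0,3,1,3} = 2
G(15) = mex{2,1,0,2,0} = 3
G(16) = mex{3,2,1,3,1} = 0
G(17) = mex{0,3,2,0,2} = 1
G_A(17) = 1.
Pile B, S = {1, 2, 7}:
n :  0  1  2  3  4  5  6  7  8  9 10 11 12 13 14 15 16 17 18 19 20 21 22 23 24 25 26
G :  0  1  2  0  1  2  0  1  2  0  1  2  0  1  2  0  1  2  0  1  2  0  1  2  0  1  2
G_B(26) = 2.
Combined Grundy value = 1 ⊕ 2 = 3.

3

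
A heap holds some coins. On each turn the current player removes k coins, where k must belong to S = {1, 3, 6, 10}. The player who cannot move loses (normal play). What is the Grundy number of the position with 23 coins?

1

n :  0  1  2  3  4  5  6  7  8  9 10 11 12 13 14 15 16 17 18 19 20 21 22 23
G :  0  1  0  1  0  1  2  3  2  0  1  0  1  0  1  2  3  2  0  1  0  1  0  1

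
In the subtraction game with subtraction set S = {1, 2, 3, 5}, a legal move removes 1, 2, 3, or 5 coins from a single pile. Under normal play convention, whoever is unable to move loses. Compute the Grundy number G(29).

1

n :  0  1  2  3  4  5  6  7  8  9 10 11 12 13 14 15 16 17 18 19 20 21 22 23 24 25 26 27 28 29
G :  0  1  2  3  0  1  2  3  0  1  2  3  0  1  2  3  0  1  2  3  0  1  2  3  0  1  2  3  0  1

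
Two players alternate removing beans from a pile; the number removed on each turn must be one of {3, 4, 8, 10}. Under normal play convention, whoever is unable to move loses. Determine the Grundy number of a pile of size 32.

0

G(0) = 0
G(1) = mex{} = 0
G(2) = mex{} = 0
G(3) = mex{0} = 1
G(4) = mex{0,0} = 1
G(5) = mex{0,0} = 1
G(6) = mex{1,0} = 2
G(7) = mex{1,1} = 0
G(8) = mex{1,1,0} = 2
G(9) = mex{2,1,0} = 3
G(10) = mex{0,2,0,0} = 1
G(11) = mex{2,0,1,0} = 3
G(12) = mex{3,2,1,0} = 4
G(13) = mex{1,3,1,1} = 0
G(14) = mex{3,1,2,1} = 0
G(15) = mex{4,3,0,1} = 2
G(16) = mex{0,4,2,2} = 1
G(17) = mex{0,0,3,0} = 1
G(18) = mex{2,0,1,2} = 3
G(19) = mex{1,2,3,3} = 0
G(20) = mex{1,1,4,1} = 0
G(21) = mex{3,1,0,3} = 2
G(22) = mex{0,3,0,4} = 1
G(23) = mex{0,0,2,0} = 1
G(24) = mex{2,0,1,0} = 3
G(25) = mex{1,2,1,2} = 0
G(26) = mex{1,1,3,1} = 0
G(27) = mex{3,1,0,1} = 2
G(28) = mex{0,3,0,3} = 1
G(29) = mex{0,0,2,0} = 1
G(30) = mex{2,0,1,0} = 3
G(31) = mex{1,2,1,2} = 0
G(32) = mex{1,1,3,1} = 0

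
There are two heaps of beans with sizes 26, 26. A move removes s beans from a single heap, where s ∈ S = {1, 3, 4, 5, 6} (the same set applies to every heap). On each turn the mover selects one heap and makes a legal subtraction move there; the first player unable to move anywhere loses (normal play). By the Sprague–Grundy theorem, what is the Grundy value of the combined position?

All heaps use S = {1, 3, 4, 5, 6}:
G(0) = 0
G(1) = mex{0} = 1
G(2) = mex{1} = 0
G(3) = mex{0,0} = 1
G(4) = mex{1,1,0} = 2
G(5) = mex{2,0,1,0} = 3
G(6) = mex{3,1,0,1,0} = 2
G(7) = mex{2,2,1,0,1} = 3
G(8) = mex{3,3,2,1,0} = 4
G(9) = mex{4,2,3,2,1} = 0
G(10) = mex{0,3,2,3,2} = 1
G(11) = mex{1,4,3,2,3} = 0
G(12) = mex{0,0,4,3,2} = 1
G(13) = mex{1,1,0,4,3} = 2
G(14) = mex{2,0,1,0,4} = 3
G(15) = mex{3,1,0,1,0} = 2
G(16) = mex{2,2,1,0,1} = 3
G(17) = mex{3,3,2,1,0} = 4
G(18) = mex{4,2,3,2,1} = 0
G(19) = mex{0,3,2,3,2} = 1
G(20) = mex{1,4,3,2,3} = 0
G(21) = mex{0,0,4,3,2} = 1
G(22) = mex{1,1,0,4,3} = 2
G(23) = mex{2,0,1,0,4} = 3
G(24) = mex{3,1,0,1,0} = 2
G(25) = mex{2,2,1,0,1} = 3
G(26) = mex{3,3,2,1,0} = 4
Heap A: G(26) = 4.
Heap B: G(26) = 4.
Combined Grundy value = 4 ⊕ 4 = 0.

0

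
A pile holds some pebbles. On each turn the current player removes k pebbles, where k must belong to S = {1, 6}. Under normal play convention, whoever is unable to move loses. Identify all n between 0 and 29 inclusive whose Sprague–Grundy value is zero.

G(0) = 0
G(1) = mex{0} = 1
G(2) = mex{1} = 0
G(3) = mex{0} = 1
G(4) = mex{1} = 0
G(5) = mex{0} = 1
G(6) = mex{1,0} = 2
G(7) = mex{2,1} = 0
G(8) = mex{0,0} = 1
G(9) = mex{1,1} = 0
G(10) = mex{0,0} = 1
G(11) = mex{1,1} = 0
G(12) = mex{0,2} = 1
G(13) = mex{1,0} = 2
G(14) = mex{2,1} = 0
G(15) = mex{0,0} = 1
G(16) = mex{1,1} = 0
G(17) = mex{0,0} = 1
G(18) = mex{1,1} = 0
G(19) = mex{0,2} = 1
G(20) = mex{1,0} = 2
G(21) = mex{2,1} = 0
G(22) = mex{0,0} = 1
G(23) = mex{1,1} = 0
G(24) = mex{0,0} = 1
G(25) = mex{1,1} = 0
G(26) = mex{0,2} = 1
G(27) = mex{1,0} = 2
G(28) = mex{2,1} = 0
G(29) = mex{0,0} = 1
P-positions are exactly the n with G(n) = 0.

0, 2, 4, 7, 9, 11, 14, 16, 18, 21, 23, 25, 28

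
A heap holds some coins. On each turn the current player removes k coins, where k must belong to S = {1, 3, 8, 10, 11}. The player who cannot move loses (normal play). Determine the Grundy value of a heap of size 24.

n :  0  1  2  3  4  5  6  7  8  9 10 11 12 13 14 15 16 17 18 19 20 21 22 23 24
G :  0  1  0  1  0  1  0  1  2  3  2  3  2  3  2  3  4  5  0  1  0  1  0  1  0

0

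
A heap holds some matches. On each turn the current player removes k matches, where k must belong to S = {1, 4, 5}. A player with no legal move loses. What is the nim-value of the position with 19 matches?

n :  0  1  2  3  4  5  6  7  8  9 10 11 12 13 14 15 16 17 18 19
G :  0  1  0  1  2  3  2  3  0  1  0  1  2  3  2  3  0  1  0  1

1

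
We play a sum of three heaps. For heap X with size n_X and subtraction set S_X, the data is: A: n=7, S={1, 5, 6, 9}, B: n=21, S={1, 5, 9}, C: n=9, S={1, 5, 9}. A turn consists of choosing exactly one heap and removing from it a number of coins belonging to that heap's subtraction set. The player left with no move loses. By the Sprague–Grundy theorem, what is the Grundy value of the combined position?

Heap A, S = {1, 5, 6, 9}:
G(0) = 0
G(1) = mex{0} = 1
G(2) = mex{1} = 0
G(3) = mex{0} = 1
G(4) = mex{1} = 0
G(5) = mex{0,0} = 1
G(6) = mex{1,1,0} = 2
G(7) = mex{2,0,1} = 3
G_A(7) = 3.
Heap B, S = {1, 5, 9}:
G(0) = 0
G(1) = mex{0} = 1
G(2) = mex{1} = 0
G(3) = mex{0} = 1
G(4) = mex{1} = 0
G(5) = mex{0,0} = 1
G(6) = mex{1,1} = 0
G(7) = mex{0,0} = 1
G(8) = mex{1,1} = 0
G(9) = mex{0,0,0} = 1
G(10) = mex{1,1,1} = 0
G(11) = mex{0,0,0} = 1
G(12) = mex{1,1,1} = 0
G(13) = mex{0,0,0} = 1
G(14) = mex{1,1,1} = 0
G(15) = mex{0,0,0} = 1
G(16) = mex{1,1,1} = 0
G(17) = mex{0,0,0} = 1
G(18) = mex{1,1,1} = 0
G(19) = mex{0,0,0} = 1
G(20) = mex{1,1,1} = 0
G(21) = mex{0,0,0} = 1
G_B(21) = 1.
Heap C, S = {1, 5, 9}:
G(0) = 0
G(1) = mex{0} = 1
G(2) = mex{1} = 0
G(3) = mex{0} = 1
G(4) = mex{1} = 0
G(5) = mex{0,0} = 1
G(6) = mex{1,1} = 0
G(7) = mex{0,0} = 1
G(8) = mex{1,1} = 0
G(9) = mex{0,0,0} = 1
G_C(9) = 1.
Combined Grundy value = 3 ⊕ 1 ⊕ 1 = 3.

3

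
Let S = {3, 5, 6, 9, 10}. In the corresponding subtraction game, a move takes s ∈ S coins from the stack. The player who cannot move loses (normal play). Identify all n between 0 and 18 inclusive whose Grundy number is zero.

G(0) = 0
G(1) = mex{} = 0
G(2) = mex{} = 0
G(3) = mex{0} = 1
G(4) = mex{0} = 1
G(5) = mex{0,0} = 1
G(6) = mex{1,0,0} = 2
G(7) = mex{1,0,0} = 2
G(8) = mex{1,1,0} = 2
G(9) = mex{2,1,1,0} = 3
G(10) = mex{2,1,1,0,0} = 3
G(11) = mex{2,2,1,0,0} = 3
G(12) = mex{3,2,2,1,0} = 4
G(13) = mex{3,2,2,1,1} = 0
G(14) = mex{3,3,2,1,1} = 0
G(15) = mex{4,3,3,2,1} = 0
G(16) = mex{0,3,3,2,2} = 1
G(17) = mex{0,4,3,2,2} = 1
G(18) = mex{0,0,4,3,2} = 1
P-positions are exactly the n with G(n) = 0.

0, 1, 2, 13, 14, 15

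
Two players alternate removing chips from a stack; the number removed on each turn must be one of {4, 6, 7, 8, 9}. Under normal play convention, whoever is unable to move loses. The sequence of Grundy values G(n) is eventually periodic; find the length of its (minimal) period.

13

G(0) = 0
G(1) = mex{} = 0
G(2) = mex{} = 0
G(3) = mex{} = 0
G(4) = mex{0} = 1
G(5) = mex{0} = 1
G(6) = mex{0,0} = 1
G(7) = mex{0,0,0} = 1
G(8) = mex{1,0,0,0} = 2
G(9) = mex{1,0,0,0,0} = 2
G(10) = mex{1,1,0,0,0} = 2
G(11) = mex{1,1,1,0,0} = 2
G(12) = mex{2,1,1,1,0} = 3
G(13) = mex{2,1,1,1,1} = 0
G(14) = mex{2,2,1,1,1} = 0
G(15) = mex{2,2,2,1,1} = 0
G(16) = mex{3,2,2,2,1} = 0
G(17) = mex{0,2,2,2,2} = 1
G(18) = mex{0,3,2,2,2} = 1
G(19) = mex{0,0,3,2,2} = 1
G(20) = mex{0,0,0,3,2} = 1
G(21) = mex{1,0,0,0,3} = 2
G(22) = mex{1,0,0,0,0} = 2
G(23) = mex{1,1,0,0,0} = 2
G(24) = mex{1,1,1,0,0} = 2
G(25) = mex{2,1,1,1,0} = 3
G(26) = mex{2,1,1,1,1} = 0
G(27) = mex{2,2,1,1,1} = 0
G(n+13) = G(n) holds for n = 0,…,8 (a full window of length max(S) = 9), so the sequence is purely periodic with period 13.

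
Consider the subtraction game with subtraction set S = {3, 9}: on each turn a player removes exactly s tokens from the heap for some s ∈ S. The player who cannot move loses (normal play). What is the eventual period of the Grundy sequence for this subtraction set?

6

G(0) = 0
G(1) = mex{} = 0
G(2) = mex{} = 0
G(3) = mex{0} = 1
G(4) = mex{0} = 1
G(5) = mex{0} = 1
G(6) = mex{1} = 0
G(7) = mex{1} = 0
G(8) = mex{1} = 0
G(9) = mex{0,0} = 1
G(10) = mex{0,0} = 1
G(11) = mex{0,0} = 1
G(12) = mex{1,1} = 0
G(13) = mex{1,1} = 0
G(14) = mex{1,1} = 0
G(15) = mex{0,0} = 1
G(16) = mex{0,0} = 1
G(n+6) = G(n) holds for n = 0,…,8 (a full window of length max(S) = 9), so the sequence is purely periodic with period 6.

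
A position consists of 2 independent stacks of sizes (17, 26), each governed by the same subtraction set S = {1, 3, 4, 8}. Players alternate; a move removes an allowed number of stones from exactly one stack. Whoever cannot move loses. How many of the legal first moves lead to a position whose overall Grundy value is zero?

1

All stacks use S = {1, 3, 4, 8}:
n :  0  1  2  3  4  5  6  7  8  9 10 11 12 13 14 15 16 17 18 19 20 21 22 23 24 25 26
G :  0  1  0  1  2  3  2  0  1  0  1  2  3  2  0  1  0  1  2  3  2  0  1  0  1  2  3
Stack A: G(17) = 1.
Stack B: G(26) = 3.
Combined Grundy value = 1 ⊕ 3 = 2.
A winning move leaves total XOR = 0, i.e. changes one component's Grundy value g to g ⊕ X where X is the current total.
Stack A: need g' = 1⊕2 = 3. Options: 17−1→G=0, 17−3→G=0, 17−4→G=2, 17−8→G=0. Hits: 0.
Stack B: need g' = 3⊕2 = 1. Options: 26−1→G=2, 26−3→G=0, 26−4→G=1, 26−8→G=2. Hits: 1.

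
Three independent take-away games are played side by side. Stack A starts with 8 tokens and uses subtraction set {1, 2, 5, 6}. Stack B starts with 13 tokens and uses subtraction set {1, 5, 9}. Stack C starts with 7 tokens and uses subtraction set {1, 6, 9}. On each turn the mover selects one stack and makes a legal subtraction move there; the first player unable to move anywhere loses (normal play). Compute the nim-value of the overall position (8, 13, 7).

0

Stack A, S = {1, 2, 5, 6}:
G(0) = 0
G(1) = mex{0} = 1
G(2) = mex{1,0} = 2
G(3) = mex{2,1} = 0
G(4) = mex{0,2} = 1
G(5) = mex{1,0,0} = 2
G(6) = mex{2,1,1,0} = 3
G(7) = mex{3,2,2,1} = 0
G(8) = mex{0,3,0,2} = 1
G_A(8) = 1.
Stack B, S = {1, 5, 9}:
G(0) = 0
G(1) = mex{0} = 1
G(2) = mex{1} = 0
G(3) = mex{0} = 1
G(4) = mex{1} = 0
G(5) = mex{0,0} = 1
G(6) = mex{1,1} = 0
G(7) = mex{0,0} = 1
G(8) = mex{1,1} = 0
G(9) = mex{0,0,0} = 1
G(10) = mex{1,1,1} = 0
G(11) = mex{0,0,0} = 1
G(12) = mex{1,1,1} = 0
G(13) = mex{0,0,0} = 1
G_B(13) = 1.
Stack C, S = {1, 6, 9}:
G(0) = 0
G(1) = mex{0} = 1
G(2) = mex{1} = 0
G(3) = mex{0} = 1
G(4) = mex{1} = 0
G(5) = mex{0} = 1
G(6) = mex{1,0} = 2
G(7) = mex{2,1} = 0
G_C(7) = 0.
Combined Grundy value = 1 ⊕ 1 ⊕ 0 = 0.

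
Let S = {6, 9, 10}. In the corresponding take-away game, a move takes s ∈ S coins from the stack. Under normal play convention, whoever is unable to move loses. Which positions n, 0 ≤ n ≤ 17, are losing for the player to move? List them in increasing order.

0, 1, 2, 3, 4, 5, 16, 17

G(0) = 0
G(1) = mex{} = 0
G(2) = mex{} = 0
G(3) = mex{} = 0
G(4) = mex{} = 0
G(5) = mex{} = 0
G(6) = mex{0} = 1
G(7) = mex{0} = 1
G(8) = mex{0} = 1
G(9) = mex{0,0} = 1
G(10) = mex{0,0,0} = 1
G(11) = mex{0,0,0} = 1
G(12) = mex{1,0,0} = 2
G(13) = mex{1,0,0} = 2
G(14) = mex{1,0,0} = 2
G(15) = mex{1,1,0} = 2
G(16) = mex{1,1,1} = 0
G(17) = mex{1,1,1} = 0
P-positions are exactly the n with G(n) = 0.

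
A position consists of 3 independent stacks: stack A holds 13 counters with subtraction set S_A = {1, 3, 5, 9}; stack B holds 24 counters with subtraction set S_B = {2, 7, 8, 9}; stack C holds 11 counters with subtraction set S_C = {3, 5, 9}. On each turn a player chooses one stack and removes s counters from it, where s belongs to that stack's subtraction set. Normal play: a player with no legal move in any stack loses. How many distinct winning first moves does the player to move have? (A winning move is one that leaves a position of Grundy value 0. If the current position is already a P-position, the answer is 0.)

2

Stack A, S = {1, 3, 5, 9}:
G(0) = 0
G(1) = mex{0} = 1
G(2) = mex{1} = 0
G(3) = mex{0,0} = 1
G(4) = mex{1,1} = 0
G(5) = mex{0,0,0} = 1
G(6) = mex{1,1,1} = 0
G(7) = mex{0,0,0} = 1
G(8) = mex{1,1,1} = 0
G(9) = mex{0,0,0,0} = 1
G(10) = mex{1,1,1,1} = 0
G(11) = mex{0,0,0,0} = 1
G(12) = mex{1,1,1,1} = 0
G(13) = mex{0,0,0,0} = 1
G_A(13) = 1.
Stack B, S = {2, 7, 8, 9}:
n :  0  1  2  3  4  5  6  7  8  9 10 11 12 13 14 15 16 17 18 19 20 21 22 23 24
G :  0  0  1  1  0  0  1  1  2  2  3  3  2  2  3  0  0  1  1  0  0  1  1  2  2
G_B(24) = 2.
Stack C, S = {3, 5, 9}:
G(0) = 0
G(1) = mex{} = 0
G(2) = mex{} = 0
G(3) = mex{0} = 1
G(4) = mex{0} = 1
G(5) = mex{0,0} = 1
G(6) = mex{1,0} = 2
G(7) = mex{1,0} = 2
G(8) = mex{1,1} = 0
G(9) = mex{2,1,0} = 3
G(10) = mex{2,1,0} = 3
G(11) = mex{0,2,0} = 1
G_C(11) = 1.
Combined Grundy value = 1 ⊕ 2 ⊕ 1 = 2.
A winning move leaves total XOR = 0, i.e. changes one component's Grundy value g to g ⊕ X where X is the current total.
Stack A: need g' = 1⊕2 = 3. Options: 13−1→G=0, 13−3→G=0, 13−5→G=0, 13−9→G=0. Hits: 0.
Stack B: need g' = 2⊕2 = 0. Options: 24−2→G=1, 24−7→G=1, 24−8→G=0, 24−9→G=0. Hits: 2.
Stack C: need g' = 1⊕2 = 3. Options: 11−3→G=0, 11−5→G=2, 11−9→G=0. Hits: 0.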